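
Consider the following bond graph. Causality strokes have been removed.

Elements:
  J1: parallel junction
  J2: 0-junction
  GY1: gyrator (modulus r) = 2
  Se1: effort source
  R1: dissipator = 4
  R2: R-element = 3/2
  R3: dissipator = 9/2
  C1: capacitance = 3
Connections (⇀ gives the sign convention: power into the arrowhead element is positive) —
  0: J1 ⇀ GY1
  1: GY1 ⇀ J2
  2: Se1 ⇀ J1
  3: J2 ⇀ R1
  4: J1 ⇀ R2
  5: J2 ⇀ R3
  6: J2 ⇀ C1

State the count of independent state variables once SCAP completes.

b2 |J1  (source Se1 imposes e)
b0 |GY1  (common-e at J1 fixed by 2)
b4 |R2  (0-jn J1 has e-setter on 2)
b1 |GY1  (GY1: gyrator matches bond 0)
b6 |J2  (C1 outputs effort q/C1)
b3 |R1  (J2: bond 6 brought effort, rest push out)
b5 |R3  (0-jn J2 has e-setter on 6)

1  (C1 all integral)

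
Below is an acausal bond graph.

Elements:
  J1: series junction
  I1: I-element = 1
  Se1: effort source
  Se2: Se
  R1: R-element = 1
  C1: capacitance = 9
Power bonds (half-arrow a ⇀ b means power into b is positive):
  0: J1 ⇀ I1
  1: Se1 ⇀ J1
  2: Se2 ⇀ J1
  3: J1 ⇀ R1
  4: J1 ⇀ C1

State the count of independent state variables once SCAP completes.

2  (C1, I1 all integral)

bond 1 |J1  (Se1 fixes effort; stroke away)
bond 2 |J1  (Se2 fixes effort; stroke away)
bond 0 |I1  (I1 outputs flow p/I1)
bond 3 |J1  (J1 flow already set via bond 0)
bond 4 |J1  (J1 flow already set via bond 0)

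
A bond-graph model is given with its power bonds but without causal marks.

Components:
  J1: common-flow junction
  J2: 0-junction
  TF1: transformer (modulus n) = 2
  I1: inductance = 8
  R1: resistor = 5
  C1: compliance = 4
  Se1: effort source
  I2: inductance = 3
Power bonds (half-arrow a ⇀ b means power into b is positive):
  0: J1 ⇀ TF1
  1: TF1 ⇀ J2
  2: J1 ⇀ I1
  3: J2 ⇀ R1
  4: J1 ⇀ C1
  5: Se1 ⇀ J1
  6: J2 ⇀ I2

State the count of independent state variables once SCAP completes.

b5 stroke→J1  (Se1: effort source, stroke at far end)
b2 stroke→I1  (I1 outputs flow p/I1)
b0 stroke→J1  (J1: bond 2 brought flow, rest push out)
b4 stroke→J1  (1-jn J1 has f-setter on 2)
b1 stroke→TF1  (through TF1, causality passes straight; one stroke at TF1)
b6 stroke→I2  (I2: I, integral causality)
b3 stroke→J2  (J2 needs exactly one e-in)

3  (C1, I1, I2 all integral)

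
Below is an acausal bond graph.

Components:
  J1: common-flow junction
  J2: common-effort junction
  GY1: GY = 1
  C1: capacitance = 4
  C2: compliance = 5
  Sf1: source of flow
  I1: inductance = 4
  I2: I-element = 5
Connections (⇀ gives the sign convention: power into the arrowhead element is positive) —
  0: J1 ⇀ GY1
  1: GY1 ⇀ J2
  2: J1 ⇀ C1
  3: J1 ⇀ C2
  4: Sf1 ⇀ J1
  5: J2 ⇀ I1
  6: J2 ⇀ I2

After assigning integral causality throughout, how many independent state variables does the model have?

β4 stroke→Sf1  (Sf1: flow source, stroke at near end)
β0 stroke→J1  (common-f at J1 fixed by 4)
β2 stroke→J1  (J1 flow already set via bond 4)
β3 stroke→J1  (1-jn J1 has f-setter on 4)
β1 stroke→J2  (through GY1, causality inverts; strokes same side of GY1)
β5 stroke→I1  (J2: bond 1 brought effort, rest push out)
β6 stroke→I2  (common-e at J2 fixed by 1)

4  (C1, C2, I1, I2 all integral)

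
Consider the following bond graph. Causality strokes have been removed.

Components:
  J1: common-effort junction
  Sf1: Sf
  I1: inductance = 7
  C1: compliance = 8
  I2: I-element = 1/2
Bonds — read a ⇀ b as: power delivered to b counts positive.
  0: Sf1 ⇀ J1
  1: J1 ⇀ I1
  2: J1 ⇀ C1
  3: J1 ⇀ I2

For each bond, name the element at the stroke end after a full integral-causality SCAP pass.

#0 →Sf1
#1 →I1
#2 →J1
#3 →I2

#0 stroke→Sf1  (Sf1: flow source, stroke at near end)
#1 stroke→I1  (prefer integral on I1)
#2 stroke→J1  (C1 integral (e out))
#3 stroke→I2  (J1: bond 2 brought effort, rest push out)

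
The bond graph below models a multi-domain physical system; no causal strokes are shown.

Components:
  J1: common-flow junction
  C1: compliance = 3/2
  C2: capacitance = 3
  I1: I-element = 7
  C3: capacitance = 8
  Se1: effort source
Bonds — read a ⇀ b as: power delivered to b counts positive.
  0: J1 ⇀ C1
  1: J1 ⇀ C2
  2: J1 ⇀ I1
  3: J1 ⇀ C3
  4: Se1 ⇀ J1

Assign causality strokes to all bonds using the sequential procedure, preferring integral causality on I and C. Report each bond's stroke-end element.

β0 stroke at J1
β1 stroke at J1
β2 stroke at I1
β3 stroke at J1
β4 stroke at J1

β4 |J1  (source Se1 imposes e)
β0 |J1  (prefer integral on C1)
β1 |J1  (C2 integral (e out))
β2 |I1  (prefer integral on I1)
β3 |J1  (1-jn J1 has f-setter on 2)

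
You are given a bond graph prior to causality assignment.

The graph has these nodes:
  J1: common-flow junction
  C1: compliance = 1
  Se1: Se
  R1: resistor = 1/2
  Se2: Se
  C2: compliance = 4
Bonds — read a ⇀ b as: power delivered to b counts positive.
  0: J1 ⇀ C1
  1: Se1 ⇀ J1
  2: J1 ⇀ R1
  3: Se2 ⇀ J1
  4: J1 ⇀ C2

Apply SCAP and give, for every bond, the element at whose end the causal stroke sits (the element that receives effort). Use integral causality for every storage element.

β1 stroke at J1  (source Se1 imposes e)
β3 stroke at J1  (Se2: effort source, stroke at far end)
β0 stroke at J1  (C1 outputs effort q/C1)
β4 stroke at J1  (prefer integral on C2)
β2 stroke at R1  (J1: last free bond brings flow in)

b0 stroke at J1
b1 stroke at J1
b2 stroke at R1
b3 stroke at J1
b4 stroke at J1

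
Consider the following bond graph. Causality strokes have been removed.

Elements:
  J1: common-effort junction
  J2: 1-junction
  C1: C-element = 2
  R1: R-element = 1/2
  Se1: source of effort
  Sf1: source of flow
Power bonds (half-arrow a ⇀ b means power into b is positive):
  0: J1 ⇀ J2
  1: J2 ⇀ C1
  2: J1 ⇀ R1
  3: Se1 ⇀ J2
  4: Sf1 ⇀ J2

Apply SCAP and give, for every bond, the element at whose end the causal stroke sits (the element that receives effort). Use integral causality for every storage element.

bond 3 |J2  (source Se1 imposes e)
bond 4 |Sf1  (Sf1 (Sf) sets flow on bond)
bond 0 |J2  (J2 flow already set via bond 4)
bond 1 |J2  (J2: bond 4 brought flow, rest push out)
bond 2 |J1  (J1 needs exactly one e-in)

b0 stroke at J2
b1 stroke at J2
b2 stroke at J1
b3 stroke at J2
b4 stroke at Sf1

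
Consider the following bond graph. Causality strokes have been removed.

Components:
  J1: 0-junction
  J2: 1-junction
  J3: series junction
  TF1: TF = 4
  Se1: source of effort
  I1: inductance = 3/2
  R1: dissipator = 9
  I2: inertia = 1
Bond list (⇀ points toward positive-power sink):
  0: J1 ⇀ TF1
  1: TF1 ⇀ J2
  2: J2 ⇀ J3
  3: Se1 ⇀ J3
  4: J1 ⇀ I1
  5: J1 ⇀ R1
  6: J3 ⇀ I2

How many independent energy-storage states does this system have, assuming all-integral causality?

2  (I1, I2 all integral)

bond 3 stroke→J3  (Se1: effort source, stroke at far end)
bond 4 stroke→I1  (I1 integral (f out))
bond 6 stroke→I2  (I2 integral (f out))
bond 2 stroke→J3  (J3 flow already set via bond 6)
bond 1 stroke→J2  (common-f at J2 fixed by 2)
bond 0 stroke→TF1  (through TF1, causality passes straight; one stroke at TF1)
bond 5 stroke→J1  (J1: last free bond brings effort in)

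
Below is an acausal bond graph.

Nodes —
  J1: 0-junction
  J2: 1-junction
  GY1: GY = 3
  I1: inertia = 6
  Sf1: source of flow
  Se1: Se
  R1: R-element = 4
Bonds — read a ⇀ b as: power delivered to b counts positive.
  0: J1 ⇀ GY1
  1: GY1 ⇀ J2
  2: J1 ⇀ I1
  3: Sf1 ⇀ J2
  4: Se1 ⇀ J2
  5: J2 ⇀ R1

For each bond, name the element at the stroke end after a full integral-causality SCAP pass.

bond 0 →J1
bond 1 →J2
bond 2 →I1
bond 3 →Sf1
bond 4 →J2
bond 5 →J2

b3 stroke at Sf1  (source Sf1 imposes f)
b4 stroke at J2  (Se1 (Se) sets effort on bond)
b1 stroke at J2  (J2: bond 3 brought flow, rest push out)
b5 stroke at J2  (J2: bond 3 brought flow, rest push out)
b0 stroke at J1  (GY1: gyrator matches bond 1)
b2 stroke at I1  (0-jn J1 has e-setter on 0)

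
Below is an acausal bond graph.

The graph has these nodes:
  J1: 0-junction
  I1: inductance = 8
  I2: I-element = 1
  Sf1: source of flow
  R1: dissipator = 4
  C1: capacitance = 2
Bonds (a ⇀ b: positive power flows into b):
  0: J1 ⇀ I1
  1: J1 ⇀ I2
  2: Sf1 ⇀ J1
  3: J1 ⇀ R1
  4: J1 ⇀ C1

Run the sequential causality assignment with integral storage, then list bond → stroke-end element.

β2 stroke→Sf1  (source Sf1 imposes f)
β0 stroke→I1  (I1 outputs flow p/I1)
β1 stroke→I2  (I2 outputs flow p/I2)
β4 stroke→J1  (C1: C, integral causality)
β3 stroke→R1  (0-jn J1 has e-setter on 4)

#0 →I1
#1 →I2
#2 →Sf1
#3 →R1
#4 →J1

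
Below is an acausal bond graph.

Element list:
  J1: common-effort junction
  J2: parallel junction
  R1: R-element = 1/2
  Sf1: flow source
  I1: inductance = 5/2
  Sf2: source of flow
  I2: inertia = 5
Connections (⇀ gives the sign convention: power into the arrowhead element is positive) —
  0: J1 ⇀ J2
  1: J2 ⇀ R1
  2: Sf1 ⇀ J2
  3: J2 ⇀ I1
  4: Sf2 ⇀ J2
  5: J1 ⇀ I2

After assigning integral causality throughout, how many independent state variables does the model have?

#2 stroke→Sf1  (source Sf1 imposes f)
#4 stroke→Sf2  (Sf2 (Sf) sets flow on bond)
#3 stroke→I1  (I1: I, integral causality)
#5 stroke→I2  (I2 integral (f out))
#0 stroke→J1  (J1: last free bond brings effort in)
#1 stroke→J2  (J2: last free bond brings effort in)

2  (I1, I2 all integral)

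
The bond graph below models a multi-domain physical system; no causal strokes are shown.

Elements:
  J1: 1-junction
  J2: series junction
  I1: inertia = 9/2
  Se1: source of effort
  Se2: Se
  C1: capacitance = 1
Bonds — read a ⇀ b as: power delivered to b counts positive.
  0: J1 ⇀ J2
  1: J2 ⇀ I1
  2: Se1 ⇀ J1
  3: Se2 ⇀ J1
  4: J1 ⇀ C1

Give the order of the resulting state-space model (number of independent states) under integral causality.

b2 |J1  (Se1: effort source, stroke at far end)
b3 |J1  (Se2 fixes effort; stroke away)
b1 |I1  (I1: I, integral causality)
b0 |J2  (1-jn J2 has f-setter on 1)
b4 |J1  (J1: bond 0 brought flow, rest push out)

2  (C1, I1 all integral)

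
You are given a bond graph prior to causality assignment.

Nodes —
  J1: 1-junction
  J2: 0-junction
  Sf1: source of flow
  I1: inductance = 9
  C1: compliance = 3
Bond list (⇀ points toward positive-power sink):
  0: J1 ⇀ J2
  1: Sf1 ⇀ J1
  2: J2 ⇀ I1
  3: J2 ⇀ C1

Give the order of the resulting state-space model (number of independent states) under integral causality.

bond 1 |Sf1  (Sf1: flow source, stroke at near end)
bond 0 |J1  (J1 flow already set via bond 1)
bond 2 |I1  (I1 outputs flow p/I1)
bond 3 |J2  (only one effort-in slot at J2)

2  (C1, I1 all integral)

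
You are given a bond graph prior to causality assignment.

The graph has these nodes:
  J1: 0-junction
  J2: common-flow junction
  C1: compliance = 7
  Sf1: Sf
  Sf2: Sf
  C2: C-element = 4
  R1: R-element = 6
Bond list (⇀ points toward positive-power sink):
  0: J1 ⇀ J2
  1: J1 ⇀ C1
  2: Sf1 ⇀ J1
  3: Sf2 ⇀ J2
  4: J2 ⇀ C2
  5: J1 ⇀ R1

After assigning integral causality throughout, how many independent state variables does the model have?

bond 2 stroke→Sf1  (source Sf1 imposes f)
bond 3 stroke→Sf2  (source Sf2 imposes f)
bond 0 stroke→J2  (J2: bond 3 brought flow, rest push out)
bond 4 stroke→J2  (J2 flow already set via bond 3)
bond 1 stroke→J1  (C1 outputs effort q/C1)
bond 5 stroke→R1  (J1 effort already set via bond 1)

2  (C1, C2 all integral)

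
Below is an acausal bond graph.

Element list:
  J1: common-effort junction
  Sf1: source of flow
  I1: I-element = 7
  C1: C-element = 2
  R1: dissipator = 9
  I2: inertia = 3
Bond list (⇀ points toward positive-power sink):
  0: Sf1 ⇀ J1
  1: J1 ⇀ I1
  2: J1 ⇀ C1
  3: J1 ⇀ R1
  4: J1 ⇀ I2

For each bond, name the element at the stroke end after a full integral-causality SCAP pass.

bond 0 →Sf1  (Sf1: flow source, stroke at near end)
bond 1 →I1  (I1 outputs flow p/I1)
bond 2 →J1  (C1: C, integral causality)
bond 3 →R1  (0-jn J1 has e-setter on 2)
bond 4 →I2  (common-e at J1 fixed by 2)

#0 |Sf1
#1 |I1
#2 |J1
#3 |R1
#4 |I2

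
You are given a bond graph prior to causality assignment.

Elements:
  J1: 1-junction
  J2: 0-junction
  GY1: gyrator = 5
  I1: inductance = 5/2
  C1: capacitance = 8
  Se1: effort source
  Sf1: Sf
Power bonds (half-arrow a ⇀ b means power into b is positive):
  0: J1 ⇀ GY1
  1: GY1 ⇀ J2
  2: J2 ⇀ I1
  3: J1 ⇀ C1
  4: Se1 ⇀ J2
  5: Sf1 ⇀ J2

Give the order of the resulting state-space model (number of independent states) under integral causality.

b4 |J2  (source Se1 imposes e)
b5 |Sf1  (Sf1 (Sf) sets flow on bond)
b1 |GY1  (common-e at J2 fixed by 4)
b2 |I1  (J2: bond 4 brought effort, rest push out)
b0 |GY1  (GY1: gyrator matches bond 1)
b3 |J1  (J1: bond 0 brought flow, rest push out)

2  (C1, I1 all integral)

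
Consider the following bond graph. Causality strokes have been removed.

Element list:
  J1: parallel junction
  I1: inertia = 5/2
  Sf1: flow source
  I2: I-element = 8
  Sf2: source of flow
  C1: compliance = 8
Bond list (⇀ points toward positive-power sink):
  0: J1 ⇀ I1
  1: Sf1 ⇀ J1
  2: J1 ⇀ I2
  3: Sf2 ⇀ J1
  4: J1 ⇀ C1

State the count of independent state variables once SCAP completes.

3  (C1, I1, I2 all integral)

β1 |Sf1  (source Sf1 imposes f)
β3 |Sf2  (Sf2 fixes flow; stroke at Sf2)
β0 |I1  (I1: I, integral causality)
β2 |I2  (prefer integral on I2)
β4 |J1  (only one effort-in slot at J1)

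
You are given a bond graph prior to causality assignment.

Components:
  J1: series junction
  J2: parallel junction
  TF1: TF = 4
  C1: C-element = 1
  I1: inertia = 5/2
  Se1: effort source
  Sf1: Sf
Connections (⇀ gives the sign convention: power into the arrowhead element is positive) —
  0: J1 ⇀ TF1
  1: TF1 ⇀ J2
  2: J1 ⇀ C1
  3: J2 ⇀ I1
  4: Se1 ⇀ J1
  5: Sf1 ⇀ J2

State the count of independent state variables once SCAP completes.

2  (C1, I1 all integral)

b4 →J1  (Se1: effort source, stroke at far end)
b5 →Sf1  (source Sf1 imposes f)
b2 →J1  (C1: C, integral causality)
b0 →TF1  (J1 needs exactly one f-in)
b1 →J2  (TF1 one-in-one-out from 0)
b3 →I1  (J2 effort already set via bond 1)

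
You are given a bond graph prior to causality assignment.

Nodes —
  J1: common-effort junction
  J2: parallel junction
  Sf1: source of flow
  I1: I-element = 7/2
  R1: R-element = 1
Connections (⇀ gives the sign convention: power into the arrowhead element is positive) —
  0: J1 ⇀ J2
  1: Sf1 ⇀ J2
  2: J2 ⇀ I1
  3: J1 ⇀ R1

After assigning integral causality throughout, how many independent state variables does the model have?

1  (I1 all integral)

#1 stroke→Sf1  (source Sf1 imposes f)
#2 stroke→I1  (I1 integral (f out))
#0 stroke→J2  (closing 0-jn rule on J2)
#3 stroke→J1  (J1: last free bond brings effort in)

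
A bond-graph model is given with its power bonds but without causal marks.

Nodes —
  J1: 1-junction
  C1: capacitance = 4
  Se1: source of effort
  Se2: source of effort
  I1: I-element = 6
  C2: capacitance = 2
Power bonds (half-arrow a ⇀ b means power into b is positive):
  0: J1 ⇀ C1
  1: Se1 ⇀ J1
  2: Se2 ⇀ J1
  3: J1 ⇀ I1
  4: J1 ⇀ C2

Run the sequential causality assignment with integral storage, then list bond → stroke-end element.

#0 stroke→J1
#1 stroke→J1
#2 stroke→J1
#3 stroke→I1
#4 stroke→J1

b1 stroke→J1  (Se1 (Se) sets effort on bond)
b2 stroke→J1  (Se2: effort source, stroke at far end)
b0 stroke→J1  (C1 integral (e out))
b3 stroke→I1  (I1 outputs flow p/I1)
b4 stroke→J1  (J1: bond 3 brought flow, rest push out)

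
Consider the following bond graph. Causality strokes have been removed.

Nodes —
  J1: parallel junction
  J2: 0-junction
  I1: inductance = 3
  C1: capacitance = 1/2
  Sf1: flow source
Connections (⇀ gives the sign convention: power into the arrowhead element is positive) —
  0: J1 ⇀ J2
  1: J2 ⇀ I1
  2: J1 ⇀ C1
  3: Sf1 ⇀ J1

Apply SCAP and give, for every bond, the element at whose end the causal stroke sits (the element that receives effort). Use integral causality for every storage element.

b3 stroke at Sf1  (source Sf1 imposes f)
b1 stroke at I1  (I1 integral (f out))
b0 stroke at J2  (J2 needs exactly one e-in)
b2 stroke at J1  (only one effort-in slot at J1)

#0 →J2
#1 →I1
#2 →J1
#3 →Sf1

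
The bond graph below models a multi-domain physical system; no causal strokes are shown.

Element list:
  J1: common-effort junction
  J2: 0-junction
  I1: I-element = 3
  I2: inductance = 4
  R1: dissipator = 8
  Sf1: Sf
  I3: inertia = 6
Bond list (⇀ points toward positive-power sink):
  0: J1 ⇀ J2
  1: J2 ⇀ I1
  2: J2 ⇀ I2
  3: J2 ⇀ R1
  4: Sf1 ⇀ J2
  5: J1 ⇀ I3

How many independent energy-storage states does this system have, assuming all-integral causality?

3  (I1, I2, I3 all integral)

β4 stroke→Sf1  (Sf1 fixes flow; stroke at Sf1)
β1 stroke→I1  (I1: I, integral causality)
β2 stroke→I2  (prefer integral on I2)
β5 stroke→I3  (I3 outputs flow p/I3)
β0 stroke→J1  (J1 needs exactly one e-in)
β3 stroke→J2  (closing 0-jn rule on J2)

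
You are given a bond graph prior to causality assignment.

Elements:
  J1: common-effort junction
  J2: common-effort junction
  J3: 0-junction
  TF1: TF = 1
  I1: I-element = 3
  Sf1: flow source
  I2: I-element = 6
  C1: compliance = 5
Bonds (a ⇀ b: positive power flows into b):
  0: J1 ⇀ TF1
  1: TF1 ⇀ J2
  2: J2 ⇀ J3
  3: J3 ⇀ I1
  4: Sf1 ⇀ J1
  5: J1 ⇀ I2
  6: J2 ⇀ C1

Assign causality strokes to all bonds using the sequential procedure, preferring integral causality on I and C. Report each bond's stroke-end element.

β4 stroke at Sf1  (Sf1 (Sf) sets flow on bond)
β3 stroke at I1  (prefer integral on I1)
β2 stroke at J3  (J3: last free bond brings effort in)
β5 stroke at I2  (I2 outputs flow p/I2)
β0 stroke at J1  (J1: last free bond brings effort in)
β1 stroke at TF1  (TF1: transformer flips bond 0)
β6 stroke at J2  (only one effort-in slot at J2)

bond 0 stroke→J1
bond 1 stroke→TF1
bond 2 stroke→J3
bond 3 stroke→I1
bond 4 stroke→Sf1
bond 5 stroke→I2
bond 6 stroke→J2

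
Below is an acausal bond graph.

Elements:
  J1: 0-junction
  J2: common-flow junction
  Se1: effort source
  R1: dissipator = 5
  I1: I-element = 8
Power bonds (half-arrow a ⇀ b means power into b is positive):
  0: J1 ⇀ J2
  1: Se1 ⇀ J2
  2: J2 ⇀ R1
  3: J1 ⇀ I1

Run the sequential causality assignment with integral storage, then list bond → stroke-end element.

b0 stroke→J1
b1 stroke→J2
b2 stroke→J2
b3 stroke→I1

#1 |J2  (source Se1 imposes e)
#3 |I1  (I1 integral (f out))
#0 |J1  (closing 0-jn rule on J1)
#2 |J2  (common-f at J2 fixed by 0)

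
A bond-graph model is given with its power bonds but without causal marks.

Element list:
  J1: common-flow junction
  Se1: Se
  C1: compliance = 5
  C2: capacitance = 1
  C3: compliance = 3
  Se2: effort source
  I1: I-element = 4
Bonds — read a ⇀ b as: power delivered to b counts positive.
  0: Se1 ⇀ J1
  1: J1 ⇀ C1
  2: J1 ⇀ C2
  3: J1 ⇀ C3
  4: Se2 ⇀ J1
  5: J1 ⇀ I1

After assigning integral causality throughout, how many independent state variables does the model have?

4  (C1, C2, C3, I1 all integral)

β0 |J1  (Se1: effort source, stroke at far end)
β4 |J1  (Se2 (Se) sets effort on bond)
β1 |J1  (prefer integral on C1)
β2 |J1  (C2: C, integral causality)
β3 |J1  (prefer integral on C3)
β5 |I1  (J1: last free bond brings flow in)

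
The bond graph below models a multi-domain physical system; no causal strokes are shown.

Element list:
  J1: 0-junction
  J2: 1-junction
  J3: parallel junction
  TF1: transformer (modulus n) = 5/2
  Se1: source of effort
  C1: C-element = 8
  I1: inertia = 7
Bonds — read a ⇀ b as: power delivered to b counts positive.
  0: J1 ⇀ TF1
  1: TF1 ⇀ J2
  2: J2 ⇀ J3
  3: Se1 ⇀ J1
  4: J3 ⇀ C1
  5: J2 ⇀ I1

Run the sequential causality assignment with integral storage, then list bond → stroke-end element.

bond 0 |TF1
bond 1 |J2
bond 2 |J2
bond 3 |J1
bond 4 |J3
bond 5 |I1

b3 stroke→J1  (Se1 fixes effort; stroke away)
b0 stroke→TF1  (J1: bond 3 brought effort, rest push out)
b1 stroke→J2  (TF1 one-in-one-out from 0)
b4 stroke→J3  (C1: C, integral causality)
b2 stroke→J2  (J3: bond 4 brought effort, rest push out)
b5 stroke→I1  (only one flow-in slot at J2)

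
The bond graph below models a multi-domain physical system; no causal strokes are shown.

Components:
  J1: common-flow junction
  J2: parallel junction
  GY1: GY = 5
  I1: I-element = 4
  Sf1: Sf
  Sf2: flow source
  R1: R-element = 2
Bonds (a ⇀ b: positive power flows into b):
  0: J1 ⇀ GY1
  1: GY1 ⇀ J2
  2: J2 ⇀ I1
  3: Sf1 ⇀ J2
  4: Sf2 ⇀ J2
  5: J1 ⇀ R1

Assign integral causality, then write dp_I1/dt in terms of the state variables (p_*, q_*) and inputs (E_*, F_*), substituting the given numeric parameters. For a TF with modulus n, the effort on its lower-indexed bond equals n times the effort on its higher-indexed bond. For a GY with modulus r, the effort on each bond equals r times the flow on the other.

β3 →Sf1  (Sf1 (Sf) sets flow on bond)
β4 →Sf2  (Sf2 (Sf) sets flow on bond)
β2 →I1  (I1: I, integral causality)
β1 →J2  (J2: last free bond brings effort in)
β0 →J1  (GY GY1: same side as bond 1)
β5 →R1  (only one flow-in slot at J1)

dp_I1/dt = 25*F_Sf1/2 + 25*F_Sf2/2 - 25*p_I1/8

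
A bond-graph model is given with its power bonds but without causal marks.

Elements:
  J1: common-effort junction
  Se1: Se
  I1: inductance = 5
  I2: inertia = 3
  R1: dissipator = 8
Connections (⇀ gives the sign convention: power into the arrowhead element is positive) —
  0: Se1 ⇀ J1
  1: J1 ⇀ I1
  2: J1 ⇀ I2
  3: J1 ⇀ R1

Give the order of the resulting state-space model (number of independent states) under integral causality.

2  (I1, I2 all integral)

β0 →J1  (Se1: effort source, stroke at far end)
β1 →I1  (common-e at J1 fixed by 0)
β2 →I2  (J1 effort already set via bond 0)
β3 →R1  (J1: bond 0 brought effort, rest push out)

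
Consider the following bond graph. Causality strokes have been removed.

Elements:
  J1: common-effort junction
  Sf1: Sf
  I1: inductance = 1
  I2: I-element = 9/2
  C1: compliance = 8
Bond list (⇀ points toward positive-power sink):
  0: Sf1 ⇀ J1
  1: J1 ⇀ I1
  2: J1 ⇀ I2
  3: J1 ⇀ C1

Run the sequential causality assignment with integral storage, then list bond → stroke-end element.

bond 0 stroke at Sf1  (Sf1 (Sf) sets flow on bond)
bond 1 stroke at I1  (prefer integral on I1)
bond 2 stroke at I2  (I2 outputs flow p/I2)
bond 3 stroke at J1  (J1 needs exactly one e-in)

#0 stroke at Sf1
#1 stroke at I1
#2 stroke at I2
#3 stroke at J1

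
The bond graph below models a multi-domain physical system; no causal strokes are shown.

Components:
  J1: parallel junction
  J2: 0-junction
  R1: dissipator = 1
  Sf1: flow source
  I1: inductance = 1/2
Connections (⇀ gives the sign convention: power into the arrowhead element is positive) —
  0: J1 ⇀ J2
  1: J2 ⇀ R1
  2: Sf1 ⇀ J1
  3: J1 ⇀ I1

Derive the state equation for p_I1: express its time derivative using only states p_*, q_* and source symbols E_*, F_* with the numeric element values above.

β2 →Sf1  (source Sf1 imposes f)
β3 →I1  (I1 integral (f out))
β0 →J1  (closing 0-jn rule on J1)
β1 →J2  (closing 0-jn rule on J2)

dp_I1/dt = F_Sf1 - 2*p_I1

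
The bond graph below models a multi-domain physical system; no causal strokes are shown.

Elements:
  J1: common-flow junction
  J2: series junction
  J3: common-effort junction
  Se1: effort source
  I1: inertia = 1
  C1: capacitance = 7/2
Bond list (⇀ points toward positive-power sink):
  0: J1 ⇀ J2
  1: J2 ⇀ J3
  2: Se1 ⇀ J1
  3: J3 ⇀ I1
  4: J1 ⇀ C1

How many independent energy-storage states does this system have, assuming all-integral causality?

b2 stroke at J1  (source Se1 imposes e)
b3 stroke at I1  (I1 integral (f out))
b1 stroke at J3  (only one effort-in slot at J3)
b0 stroke at J2  (J2: bond 1 brought flow, rest push out)
b4 stroke at J1  (common-f at J1 fixed by 0)

2  (C1, I1 all integral)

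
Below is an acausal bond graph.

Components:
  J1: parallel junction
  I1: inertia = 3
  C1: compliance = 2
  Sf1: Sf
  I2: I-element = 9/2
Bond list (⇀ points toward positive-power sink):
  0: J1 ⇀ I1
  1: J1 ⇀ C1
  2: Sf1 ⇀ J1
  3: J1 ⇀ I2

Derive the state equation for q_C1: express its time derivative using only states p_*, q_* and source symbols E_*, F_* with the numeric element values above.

dq_C1/dt = F_Sf1 - p_I1/3 - 2*p_I2/9

#2 |Sf1  (Sf1: flow source, stroke at near end)
#0 |I1  (I1 integral (f out))
#1 |J1  (C1: C, integral causality)
#3 |I2  (common-e at J1 fixed by 1)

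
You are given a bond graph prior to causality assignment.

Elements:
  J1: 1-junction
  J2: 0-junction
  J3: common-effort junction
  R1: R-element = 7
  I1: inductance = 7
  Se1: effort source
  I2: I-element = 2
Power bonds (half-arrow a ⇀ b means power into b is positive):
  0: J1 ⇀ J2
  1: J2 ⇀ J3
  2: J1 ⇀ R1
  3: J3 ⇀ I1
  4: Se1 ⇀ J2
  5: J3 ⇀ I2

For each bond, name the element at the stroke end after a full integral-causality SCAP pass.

#0 stroke→J1
#1 stroke→J3
#2 stroke→R1
#3 stroke→I1
#4 stroke→J2
#5 stroke→I2

#4 stroke at J2  (source Se1 imposes e)
#0 stroke at J1  (0-jn J2 has e-setter on 4)
#1 stroke at J3  (common-e at J2 fixed by 4)
#3 stroke at I1  (common-e at J3 fixed by 1)
#5 stroke at I2  (common-e at J3 fixed by 1)
#2 stroke at R1  (J1: last free bond brings flow in)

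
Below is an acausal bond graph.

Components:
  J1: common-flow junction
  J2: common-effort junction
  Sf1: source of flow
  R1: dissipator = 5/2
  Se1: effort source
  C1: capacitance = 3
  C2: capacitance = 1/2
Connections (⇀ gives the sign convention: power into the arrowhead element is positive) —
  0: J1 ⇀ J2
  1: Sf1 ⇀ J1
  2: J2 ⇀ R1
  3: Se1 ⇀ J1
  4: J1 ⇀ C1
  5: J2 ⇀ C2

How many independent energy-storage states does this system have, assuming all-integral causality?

#1 stroke at Sf1  (source Sf1 imposes f)
#3 stroke at J1  (Se1 fixes effort; stroke away)
#0 stroke at J1  (common-f at J1 fixed by 1)
#4 stroke at J1  (1-jn J1 has f-setter on 1)
#5 stroke at J2  (C2 outputs effort q/C2)
#2 stroke at R1  (common-e at J2 fixed by 5)

2  (C1, C2 all integral)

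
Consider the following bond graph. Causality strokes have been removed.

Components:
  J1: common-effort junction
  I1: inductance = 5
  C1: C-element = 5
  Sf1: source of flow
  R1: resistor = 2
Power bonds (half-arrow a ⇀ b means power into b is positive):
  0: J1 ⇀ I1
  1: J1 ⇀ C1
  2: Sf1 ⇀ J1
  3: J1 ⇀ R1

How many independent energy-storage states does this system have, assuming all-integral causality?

bond 2 →Sf1  (Sf1: flow source, stroke at near end)
bond 0 →I1  (I1 outputs flow p/I1)
bond 1 →J1  (prefer integral on C1)
bond 3 →R1  (0-jn J1 has e-setter on 1)

2  (C1, I1 all integral)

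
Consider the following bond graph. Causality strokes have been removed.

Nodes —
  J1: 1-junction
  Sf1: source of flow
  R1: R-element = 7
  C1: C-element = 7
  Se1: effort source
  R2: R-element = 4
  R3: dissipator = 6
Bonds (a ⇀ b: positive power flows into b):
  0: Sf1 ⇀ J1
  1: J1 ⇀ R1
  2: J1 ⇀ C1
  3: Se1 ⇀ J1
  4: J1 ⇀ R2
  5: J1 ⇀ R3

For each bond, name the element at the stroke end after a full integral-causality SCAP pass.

#0 |Sf1
#1 |J1
#2 |J1
#3 |J1
#4 |J1
#5 |J1

#0 stroke at Sf1  (Sf1 (Sf) sets flow on bond)
#3 stroke at J1  (Se1 (Se) sets effort on bond)
#1 stroke at J1  (J1: bond 0 brought flow, rest push out)
#2 stroke at J1  (J1: bond 0 brought flow, rest push out)
#4 stroke at J1  (common-f at J1 fixed by 0)
#5 stroke at J1  (J1: bond 0 brought flow, rest push out)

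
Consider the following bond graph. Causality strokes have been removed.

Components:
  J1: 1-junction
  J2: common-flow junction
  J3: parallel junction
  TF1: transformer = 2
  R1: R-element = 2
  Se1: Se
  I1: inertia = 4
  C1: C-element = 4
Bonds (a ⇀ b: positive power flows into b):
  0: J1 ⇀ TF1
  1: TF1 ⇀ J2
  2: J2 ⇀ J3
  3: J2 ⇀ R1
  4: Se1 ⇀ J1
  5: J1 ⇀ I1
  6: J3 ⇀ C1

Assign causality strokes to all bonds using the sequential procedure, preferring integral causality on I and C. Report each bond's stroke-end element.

#0 stroke at J1
#1 stroke at TF1
#2 stroke at J2
#3 stroke at J2
#4 stroke at J1
#5 stroke at I1
#6 stroke at J3

#4 stroke at J1  (Se1 fixes effort; stroke away)
#5 stroke at I1  (I1: I, integral causality)
#0 stroke at J1  (J1: bond 5 brought flow, rest push out)
#1 stroke at TF1  (TF1 one-in-one-out from 0)
#2 stroke at J2  (J2 flow already set via bond 1)
#3 stroke at J2  (common-f at J2 fixed by 1)
#6 stroke at J3  (closing 0-jn rule on J3)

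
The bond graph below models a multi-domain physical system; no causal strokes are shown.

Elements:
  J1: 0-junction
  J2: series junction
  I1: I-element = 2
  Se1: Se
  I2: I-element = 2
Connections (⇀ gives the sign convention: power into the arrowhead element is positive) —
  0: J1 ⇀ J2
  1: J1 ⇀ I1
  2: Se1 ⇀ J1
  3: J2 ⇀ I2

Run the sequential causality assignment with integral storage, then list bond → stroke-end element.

b2 stroke→J1  (source Se1 imposes e)
b0 stroke→J2  (J1 effort already set via bond 2)
b1 stroke→I1  (J1: bond 2 brought effort, rest push out)
b3 stroke→I2  (closing 1-jn rule on J2)

b0 |J2
b1 |I1
b2 |J1
b3 |I2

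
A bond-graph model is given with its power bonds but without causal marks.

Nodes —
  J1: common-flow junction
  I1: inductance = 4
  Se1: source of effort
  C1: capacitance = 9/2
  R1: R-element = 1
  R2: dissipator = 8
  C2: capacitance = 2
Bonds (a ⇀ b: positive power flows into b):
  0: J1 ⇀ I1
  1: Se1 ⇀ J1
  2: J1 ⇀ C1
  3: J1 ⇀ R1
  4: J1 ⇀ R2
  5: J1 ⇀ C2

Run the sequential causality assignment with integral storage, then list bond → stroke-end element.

b1 →J1  (Se1 fixes effort; stroke away)
b0 →I1  (prefer integral on I1)
b2 →J1  (J1: bond 0 brought flow, rest push out)
b3 →J1  (1-jn J1 has f-setter on 0)
b4 →J1  (J1: bond 0 brought flow, rest push out)
b5 →J1  (1-jn J1 has f-setter on 0)

β0 stroke at I1
β1 stroke at J1
β2 stroke at J1
β3 stroke at J1
β4 stroke at J1
β5 stroke at J1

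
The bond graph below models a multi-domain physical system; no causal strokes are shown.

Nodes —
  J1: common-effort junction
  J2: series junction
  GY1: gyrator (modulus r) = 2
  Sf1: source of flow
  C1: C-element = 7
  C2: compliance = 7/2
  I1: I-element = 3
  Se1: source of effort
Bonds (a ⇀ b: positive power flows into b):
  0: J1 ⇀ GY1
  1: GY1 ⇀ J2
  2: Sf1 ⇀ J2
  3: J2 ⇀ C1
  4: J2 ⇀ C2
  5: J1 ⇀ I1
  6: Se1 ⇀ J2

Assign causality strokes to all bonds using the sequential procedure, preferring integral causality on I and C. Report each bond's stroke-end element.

b2 →Sf1  (Sf1 (Sf) sets flow on bond)
b6 →J2  (Se1 fixes effort; stroke away)
b1 →J2  (1-jn J2 has f-setter on 2)
b3 →J2  (J2: bond 2 brought flow, rest push out)
b4 →J2  (J2 flow already set via bond 2)
b0 →J1  (GY1: gyrator matches bond 1)
b5 →I1  (J1 effort already set via bond 0)

b0 stroke→J1
b1 stroke→J2
b2 stroke→Sf1
b3 stroke→J2
b4 stroke→J2
b5 stroke→I1
b6 stroke→J2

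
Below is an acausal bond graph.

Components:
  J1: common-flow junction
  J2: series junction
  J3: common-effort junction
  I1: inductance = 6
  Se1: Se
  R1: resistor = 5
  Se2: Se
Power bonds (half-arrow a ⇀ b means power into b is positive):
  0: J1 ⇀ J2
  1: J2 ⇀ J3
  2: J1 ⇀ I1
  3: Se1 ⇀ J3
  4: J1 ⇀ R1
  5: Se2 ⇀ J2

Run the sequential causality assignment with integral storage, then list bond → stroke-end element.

b3 stroke→J3  (Se1 fixes effort; stroke away)
b5 stroke→J2  (source Se2 imposes e)
b1 stroke→J2  (0-jn J3 has e-setter on 3)
b0 stroke→J1  (J2: last free bond brings flow in)
b2 stroke→I1  (I1: I, integral causality)
b4 stroke→J1  (J1 flow already set via bond 2)

bond 0 stroke→J1
bond 1 stroke→J2
bond 2 stroke→I1
bond 3 stroke→J3
bond 4 stroke→J1
bond 5 stroke→J2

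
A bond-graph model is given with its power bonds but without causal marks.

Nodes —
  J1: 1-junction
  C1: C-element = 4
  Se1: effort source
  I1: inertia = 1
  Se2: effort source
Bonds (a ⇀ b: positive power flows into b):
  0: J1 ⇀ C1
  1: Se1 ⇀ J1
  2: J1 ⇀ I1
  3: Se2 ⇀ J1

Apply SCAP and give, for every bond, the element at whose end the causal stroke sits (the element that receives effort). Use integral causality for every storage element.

#0 stroke at J1
#1 stroke at J1
#2 stroke at I1
#3 stroke at J1

#1 →J1  (source Se1 imposes e)
#3 →J1  (Se2: effort source, stroke at far end)
#0 →J1  (C1 integral (e out))
#2 →I1  (J1: last free bond brings flow in)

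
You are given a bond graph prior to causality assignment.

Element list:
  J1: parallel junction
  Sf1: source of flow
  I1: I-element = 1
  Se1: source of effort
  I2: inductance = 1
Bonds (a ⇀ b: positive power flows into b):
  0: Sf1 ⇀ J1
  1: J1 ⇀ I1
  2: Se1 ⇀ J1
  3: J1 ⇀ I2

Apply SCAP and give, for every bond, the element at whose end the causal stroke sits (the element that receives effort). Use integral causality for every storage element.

β0 |Sf1  (Sf1 (Sf) sets flow on bond)
β2 |J1  (Se1: effort source, stroke at far end)
β1 |I1  (J1: bond 2 brought effort, rest push out)
β3 |I2  (0-jn J1 has e-setter on 2)

β0 stroke at Sf1
β1 stroke at I1
β2 stroke at J1
β3 stroke at I2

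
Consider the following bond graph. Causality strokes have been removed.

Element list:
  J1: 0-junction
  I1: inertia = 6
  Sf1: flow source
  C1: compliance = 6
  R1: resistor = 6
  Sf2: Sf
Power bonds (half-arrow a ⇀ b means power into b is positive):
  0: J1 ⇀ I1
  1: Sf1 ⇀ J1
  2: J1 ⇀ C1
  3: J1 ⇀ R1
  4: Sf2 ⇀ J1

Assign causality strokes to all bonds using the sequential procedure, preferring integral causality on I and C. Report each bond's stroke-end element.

#1 |Sf1  (Sf1: flow source, stroke at near end)
#4 |Sf2  (Sf2 (Sf) sets flow on bond)
#0 |I1  (I1: I, integral causality)
#2 |J1  (prefer integral on C1)
#3 |R1  (J1 effort already set via bond 2)

bond 0 stroke at I1
bond 1 stroke at Sf1
bond 2 stroke at J1
bond 3 stroke at R1
bond 4 stroke at Sf2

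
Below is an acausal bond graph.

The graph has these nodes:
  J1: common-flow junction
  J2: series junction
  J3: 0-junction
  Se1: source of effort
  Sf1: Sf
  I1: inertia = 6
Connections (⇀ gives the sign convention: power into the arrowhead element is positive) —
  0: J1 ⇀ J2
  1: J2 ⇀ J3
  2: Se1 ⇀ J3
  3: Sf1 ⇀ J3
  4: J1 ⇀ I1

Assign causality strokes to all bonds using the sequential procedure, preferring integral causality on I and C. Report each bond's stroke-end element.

bond 2 |J3  (Se1 fixes effort; stroke away)
bond 3 |Sf1  (Sf1 fixes flow; stroke at Sf1)
bond 1 |J2  (J3: bond 2 brought effort, rest push out)
bond 0 |J1  (closing 1-jn rule on J2)
bond 4 |I1  (J1 needs exactly one f-in)

bond 0 stroke at J1
bond 1 stroke at J2
bond 2 stroke at J3
bond 3 stroke at Sf1
bond 4 stroke at I1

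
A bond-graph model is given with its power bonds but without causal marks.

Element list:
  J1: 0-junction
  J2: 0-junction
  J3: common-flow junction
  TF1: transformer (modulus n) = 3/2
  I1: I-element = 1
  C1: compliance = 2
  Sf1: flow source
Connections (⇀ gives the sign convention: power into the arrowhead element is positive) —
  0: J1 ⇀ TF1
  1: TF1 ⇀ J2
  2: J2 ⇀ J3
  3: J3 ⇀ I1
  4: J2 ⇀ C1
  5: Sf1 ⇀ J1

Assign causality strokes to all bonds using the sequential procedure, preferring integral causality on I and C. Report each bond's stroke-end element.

bond 5 |Sf1  (Sf1 (Sf) sets flow on bond)
bond 0 |J1  (only one effort-in slot at J1)
bond 1 |TF1  (through TF1, causality passes straight; one stroke at TF1)
bond 3 |I1  (I1: I, integral causality)
bond 2 |J3  (J3 flow already set via bond 3)
bond 4 |J2  (J2 needs exactly one e-in)

#0 stroke at J1
#1 stroke at TF1
#2 stroke at J3
#3 stroke at I1
#4 stroke at J2
#5 stroke at Sf1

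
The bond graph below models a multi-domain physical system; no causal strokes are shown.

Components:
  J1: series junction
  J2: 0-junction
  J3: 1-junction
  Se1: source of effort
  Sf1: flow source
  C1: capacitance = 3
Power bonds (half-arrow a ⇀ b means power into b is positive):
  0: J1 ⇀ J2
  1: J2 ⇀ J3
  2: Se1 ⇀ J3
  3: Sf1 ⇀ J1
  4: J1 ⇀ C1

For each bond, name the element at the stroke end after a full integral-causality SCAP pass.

#0 stroke→J1
#1 stroke→J2
#2 stroke→J3
#3 stroke→Sf1
#4 stroke→J1

β2 stroke at J3  (Se1 fixes effort; stroke away)
β3 stroke at Sf1  (Sf1: flow source, stroke at near end)
β0 stroke at J1  (J1: bond 3 brought flow, rest push out)
β4 stroke at J1  (common-f at J1 fixed by 3)
β1 stroke at J2  (closing 0-jn rule on J2)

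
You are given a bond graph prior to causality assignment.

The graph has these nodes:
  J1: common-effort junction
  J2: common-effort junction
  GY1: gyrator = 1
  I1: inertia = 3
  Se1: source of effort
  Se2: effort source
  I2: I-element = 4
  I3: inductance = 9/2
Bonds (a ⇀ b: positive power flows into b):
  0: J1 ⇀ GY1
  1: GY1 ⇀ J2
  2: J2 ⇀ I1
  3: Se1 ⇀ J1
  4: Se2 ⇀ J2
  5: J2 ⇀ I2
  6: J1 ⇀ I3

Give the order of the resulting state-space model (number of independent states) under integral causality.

3  (I1, I2, I3 all integral)

β3 stroke at J1  (Se1 (Se) sets effort on bond)
β4 stroke at J2  (Se2 fixes effort; stroke away)
β0 stroke at GY1  (0-jn J1 has e-setter on 3)
β6 stroke at I3  (0-jn J1 has e-setter on 3)
β1 stroke at GY1  (0-jn J2 has e-setter on 4)
β2 stroke at I1  (J2: bond 4 brought effort, rest push out)
β5 stroke at I2  (common-e at J2 fixed by 4)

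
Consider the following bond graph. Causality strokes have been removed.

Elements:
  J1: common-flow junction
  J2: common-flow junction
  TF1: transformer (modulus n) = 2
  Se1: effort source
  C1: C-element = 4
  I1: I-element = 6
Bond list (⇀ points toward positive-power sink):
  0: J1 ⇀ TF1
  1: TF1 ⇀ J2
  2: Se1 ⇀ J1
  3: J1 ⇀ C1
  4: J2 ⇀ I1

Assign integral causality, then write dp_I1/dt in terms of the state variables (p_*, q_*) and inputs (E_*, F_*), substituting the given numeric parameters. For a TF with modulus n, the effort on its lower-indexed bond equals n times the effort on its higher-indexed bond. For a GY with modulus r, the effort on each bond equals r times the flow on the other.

bond 2 stroke at J1  (Se1 (Se) sets effort on bond)
bond 3 stroke at J1  (C1 integral (e out))
bond 0 stroke at TF1  (closing 1-jn rule on J1)
bond 1 stroke at J2  (TF1 one-in-one-out from 0)
bond 4 stroke at I1  (J2 needs exactly one f-in)

dp_I1/dt = E_Se1/2 - q_C1/8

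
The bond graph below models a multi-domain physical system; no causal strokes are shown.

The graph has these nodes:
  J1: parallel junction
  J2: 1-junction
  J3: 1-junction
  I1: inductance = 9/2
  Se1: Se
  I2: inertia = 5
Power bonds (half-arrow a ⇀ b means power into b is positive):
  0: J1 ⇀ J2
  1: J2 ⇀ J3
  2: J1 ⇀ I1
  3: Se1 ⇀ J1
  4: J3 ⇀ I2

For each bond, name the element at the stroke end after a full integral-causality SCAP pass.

#0 →J2
#1 →J3
#2 →I1
#3 →J1
#4 →I2

#3 |J1  (Se1: effort source, stroke at far end)
#0 |J2  (J1: bond 3 brought effort, rest push out)
#2 |I1  (0-jn J1 has e-setter on 3)
#1 |J3  (J2: last free bond brings flow in)
#4 |I2  (closing 1-jn rule on J3)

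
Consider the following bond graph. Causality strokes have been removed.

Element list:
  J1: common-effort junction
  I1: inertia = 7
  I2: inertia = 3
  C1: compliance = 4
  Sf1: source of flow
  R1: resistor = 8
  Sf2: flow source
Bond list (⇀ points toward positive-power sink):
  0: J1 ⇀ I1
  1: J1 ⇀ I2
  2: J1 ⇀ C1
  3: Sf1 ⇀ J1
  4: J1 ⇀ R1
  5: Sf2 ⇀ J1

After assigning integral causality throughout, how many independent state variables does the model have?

bond 3 stroke→Sf1  (Sf1 (Sf) sets flow on bond)
bond 5 stroke→Sf2  (source Sf2 imposes f)
bond 0 stroke→I1  (I1 integral (f out))
bond 1 stroke→I2  (prefer integral on I2)
bond 2 stroke→J1  (prefer integral on C1)
bond 4 stroke→R1  (J1 effort already set via bond 2)

3  (C1, I1, I2 all integral)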